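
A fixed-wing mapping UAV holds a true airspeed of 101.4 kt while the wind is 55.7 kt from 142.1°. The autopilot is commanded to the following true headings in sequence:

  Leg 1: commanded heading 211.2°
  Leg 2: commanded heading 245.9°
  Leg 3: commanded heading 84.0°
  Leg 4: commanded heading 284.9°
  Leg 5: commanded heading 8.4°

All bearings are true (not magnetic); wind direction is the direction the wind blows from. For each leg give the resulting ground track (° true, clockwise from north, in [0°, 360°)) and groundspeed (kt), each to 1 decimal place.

Leg 1: heading 211.2°; drift +32.5° → track 243.7°, groundspeed 96.7 kt
Leg 2: heading 245.9°; drift +25.3° → track 271.2°, groundspeed 126.8 kt
Leg 3: heading 84.0°; drift -33.3° → track 50.7°, groundspeed 86.1 kt
Leg 4: heading 284.9°; drift +13.0° → track 297.9°, groundspeed 149.6 kt
Leg 5: heading 8.4°; drift -16.1° → track 352.3°, groundspeed 145.6 kt

Leg 1: track=243.7°, groundspeed=96.7 kt
Leg 2: track=271.2°, groundspeed=126.8 kt
Leg 3: track=50.7°, groundspeed=86.1 kt
Leg 4: track=297.9°, groundspeed=149.6 kt
Leg 5: track=352.3°, groundspeed=145.6 kt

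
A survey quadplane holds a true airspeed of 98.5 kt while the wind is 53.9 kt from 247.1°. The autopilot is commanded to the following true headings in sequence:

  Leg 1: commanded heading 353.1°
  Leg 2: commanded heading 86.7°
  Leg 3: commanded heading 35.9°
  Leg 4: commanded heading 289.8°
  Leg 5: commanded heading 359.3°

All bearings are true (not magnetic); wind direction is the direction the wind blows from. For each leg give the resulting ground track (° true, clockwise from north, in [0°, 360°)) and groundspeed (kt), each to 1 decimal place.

Leg 1: heading 353.1°; drift +24.6° → track 17.7°, groundspeed 124.6 kt
Leg 2: heading 86.7°; drift -6.9° → track 79.8°, groundspeed 150.4 kt
Leg 3: heading 35.9°; drift +10.9° → track 46.8°, groundspeed 147.3 kt
Leg 4: heading 289.8°; drift +31.8° → track 321.6°, groundspeed 69.3 kt
Leg 5: heading 359.3°; drift +22.8° → track 22.1°, groundspeed 128.9 kt

Leg 1: track=17.7°, groundspeed=124.6 kt
Leg 2: track=79.8°, groundspeed=150.4 kt
Leg 3: track=46.8°, groundspeed=147.3 kt
Leg 4: track=321.6°, groundspeed=69.3 kt
Leg 5: track=22.1°, groundspeed=128.9 kt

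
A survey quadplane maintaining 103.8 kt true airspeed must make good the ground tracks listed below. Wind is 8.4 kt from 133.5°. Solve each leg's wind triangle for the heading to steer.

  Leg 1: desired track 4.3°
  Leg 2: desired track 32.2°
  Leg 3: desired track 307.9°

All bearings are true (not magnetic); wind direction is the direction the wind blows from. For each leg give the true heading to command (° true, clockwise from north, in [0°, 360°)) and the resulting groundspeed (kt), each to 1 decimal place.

Leg 1: heading=7.9°, groundspeed=108.9 kt
Leg 2: heading=36.8°, groundspeed=105.1 kt
Leg 3: heading=307.4°, groundspeed=112.2 kt

Leg 1: desired track 4.3°; wind correction +3.6° → command heading 7.9°, groundspeed 108.9 kt
Leg 2: desired track 32.2°; wind correction +4.6° → command heading 36.8°, groundspeed 105.1 kt
Leg 3: desired track 307.9°; wind correction -0.5° → command heading 307.4°, groundspeed 112.2 kt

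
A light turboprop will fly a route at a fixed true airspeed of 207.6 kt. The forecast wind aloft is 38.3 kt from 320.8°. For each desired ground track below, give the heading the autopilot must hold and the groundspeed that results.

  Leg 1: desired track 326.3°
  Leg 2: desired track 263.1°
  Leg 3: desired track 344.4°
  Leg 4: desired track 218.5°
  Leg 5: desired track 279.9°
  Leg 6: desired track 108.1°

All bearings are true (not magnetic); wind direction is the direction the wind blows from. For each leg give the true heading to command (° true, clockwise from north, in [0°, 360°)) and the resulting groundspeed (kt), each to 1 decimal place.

Leg 1: heading=325.3°, groundspeed=169.4 kt
Leg 2: heading=272.1°, groundspeed=184.6 kt
Leg 3: heading=340.2°, groundspeed=171.9 kt
Leg 4: heading=228.9°, groundspeed=212.4 kt
Leg 5: heading=286.8°, groundspeed=177.1 kt
Leg 6: heading=102.4°, groundspeed=238.8 kt

Leg 1: desired track 326.3°; wind correction -1.0° → command heading 325.3°, groundspeed 169.4 kt
Leg 2: desired track 263.1°; wind correction +9.0° → command heading 272.1°, groundspeed 184.6 kt
Leg 3: desired track 344.4°; wind correction -4.2° → command heading 340.2°, groundspeed 171.9 kt
Leg 4: desired track 218.5°; wind correction +10.4° → command heading 228.9°, groundspeed 212.4 kt
Leg 5: desired track 279.9°; wind correction +6.9° → command heading 286.8°, groundspeed 177.1 kt
Leg 6: desired track 108.1°; wind correction -5.7° → command heading 102.4°, groundspeed 238.8 kt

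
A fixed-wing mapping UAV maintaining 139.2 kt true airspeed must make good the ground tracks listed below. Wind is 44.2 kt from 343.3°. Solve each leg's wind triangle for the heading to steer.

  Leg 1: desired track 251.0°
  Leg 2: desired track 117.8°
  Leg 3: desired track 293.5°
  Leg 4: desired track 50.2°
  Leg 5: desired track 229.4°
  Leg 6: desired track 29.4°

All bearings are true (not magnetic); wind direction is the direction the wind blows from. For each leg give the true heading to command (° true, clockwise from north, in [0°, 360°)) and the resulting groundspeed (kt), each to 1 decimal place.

Leg 1: heading=269.5°, groundspeed=133.8 kt
Leg 2: heading=104.7°, groundspeed=166.6 kt
Leg 3: heading=307.5°, groundspeed=106.5 kt
Leg 4: heading=33.2°, groundspeed=115.8 kt
Leg 5: heading=246.3°, groundspeed=151.1 kt
Leg 6: heading=16.2°, groundspeed=104.9 kt

Leg 1: desired track 251.0°; wind correction +18.5° → command heading 269.5°, groundspeed 133.8 kt
Leg 2: desired track 117.8°; wind correction -13.1° → command heading 104.7°, groundspeed 166.6 kt
Leg 3: desired track 293.5°; wind correction +14.0° → command heading 307.5°, groundspeed 106.5 kt
Leg 4: desired track 50.2°; wind correction -17.0° → command heading 33.2°, groundspeed 115.8 kt
Leg 5: desired track 229.4°; wind correction +16.9° → command heading 246.3°, groundspeed 151.1 kt
Leg 6: desired track 29.4°; wind correction -13.2° → command heading 16.2°, groundspeed 104.9 kt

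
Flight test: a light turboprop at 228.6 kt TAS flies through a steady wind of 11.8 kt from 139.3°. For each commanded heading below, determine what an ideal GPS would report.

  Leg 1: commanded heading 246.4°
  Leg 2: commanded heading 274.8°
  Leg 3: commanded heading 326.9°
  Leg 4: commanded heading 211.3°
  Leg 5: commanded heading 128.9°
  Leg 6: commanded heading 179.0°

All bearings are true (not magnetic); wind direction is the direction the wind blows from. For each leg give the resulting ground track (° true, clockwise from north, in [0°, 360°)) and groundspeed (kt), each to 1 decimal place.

Leg 1: track=249.2°, groundspeed=232.3 kt
Leg 2: track=276.8°, groundspeed=237.2 kt
Leg 3: track=326.5°, groundspeed=240.3 kt
Leg 4: track=214.2°, groundspeed=225.2 kt
Leg 5: track=128.3°, groundspeed=217.0 kt
Leg 6: track=181.0°, groundspeed=219.7 kt

Leg 1: heading 246.4°; drift +2.8° → track 249.2°, groundspeed 232.3 kt
Leg 2: heading 274.8°; drift +2.0° → track 276.8°, groundspeed 237.2 kt
Leg 3: heading 326.9°; drift -0.4° → track 326.5°, groundspeed 240.3 kt
Leg 4: heading 211.3°; drift +2.9° → track 214.2°, groundspeed 225.2 kt
Leg 5: heading 128.9°; drift -0.6° → track 128.3°, groundspeed 217.0 kt
Leg 6: heading 179.0°; drift +2.0° → track 181.0°, groundspeed 219.7 kt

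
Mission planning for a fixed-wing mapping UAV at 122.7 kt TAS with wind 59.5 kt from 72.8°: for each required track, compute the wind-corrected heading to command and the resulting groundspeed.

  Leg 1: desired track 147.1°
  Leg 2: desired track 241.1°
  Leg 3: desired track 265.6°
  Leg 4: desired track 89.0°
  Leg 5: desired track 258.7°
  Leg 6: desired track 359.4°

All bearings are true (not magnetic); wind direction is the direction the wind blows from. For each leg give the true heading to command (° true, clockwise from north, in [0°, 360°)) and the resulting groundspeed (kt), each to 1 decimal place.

Leg 1: heading=119.3°, groundspeed=92.4 kt
Leg 2: heading=235.5°, groundspeed=180.4 kt
Leg 3: heading=271.8°, groundspeed=180.0 kt
Leg 4: heading=81.2°, groundspeed=64.4 kt
Leg 5: heading=261.6°, groundspeed=181.7 kt
Leg 6: heading=27.1°, groundspeed=91.6 kt

Leg 1: desired track 147.1°; wind correction -27.8° → command heading 119.3°, groundspeed 92.4 kt
Leg 2: desired track 241.1°; wind correction -5.6° → command heading 235.5°, groundspeed 180.4 kt
Leg 3: desired track 265.6°; wind correction +6.2° → command heading 271.8°, groundspeed 180.0 kt
Leg 4: desired track 89.0°; wind correction -7.8° → command heading 81.2°, groundspeed 64.4 kt
Leg 5: desired track 258.7°; wind correction +2.9° → command heading 261.6°, groundspeed 181.7 kt
Leg 6: desired track 359.4°; wind correction +27.7° → command heading 27.1°, groundspeed 91.6 kt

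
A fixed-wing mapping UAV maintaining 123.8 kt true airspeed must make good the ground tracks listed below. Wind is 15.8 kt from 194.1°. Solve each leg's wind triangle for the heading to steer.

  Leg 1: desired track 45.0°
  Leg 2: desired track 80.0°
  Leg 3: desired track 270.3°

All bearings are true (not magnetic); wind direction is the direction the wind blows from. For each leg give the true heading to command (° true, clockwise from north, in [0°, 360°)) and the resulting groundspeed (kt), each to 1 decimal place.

Leg 1: desired track 45.0°; wind correction +3.8° → command heading 48.8°, groundspeed 137.1 kt
Leg 2: desired track 80.0°; wind correction +6.7° → command heading 86.7°, groundspeed 129.4 kt
Leg 3: desired track 270.3°; wind correction -7.1° → command heading 263.2°, groundspeed 119.1 kt

Leg 1: heading=48.8°, groundspeed=137.1 kt
Leg 2: heading=86.7°, groundspeed=129.4 kt
Leg 3: heading=263.2°, groundspeed=119.1 kt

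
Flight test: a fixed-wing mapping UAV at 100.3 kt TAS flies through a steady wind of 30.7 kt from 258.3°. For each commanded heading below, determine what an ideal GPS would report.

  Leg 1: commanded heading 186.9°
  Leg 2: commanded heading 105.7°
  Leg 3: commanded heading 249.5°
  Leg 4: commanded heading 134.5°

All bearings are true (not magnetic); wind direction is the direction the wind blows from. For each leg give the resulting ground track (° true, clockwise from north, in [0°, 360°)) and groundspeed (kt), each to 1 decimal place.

Leg 1: track=169.1°, groundspeed=95.1 kt
Leg 2: track=99.4°, groundspeed=128.3 kt
Leg 3: track=245.7°, groundspeed=70.1 kt
Leg 4: track=122.2°, groundspeed=120.1 kt

Leg 1: heading 186.9°; drift -17.8° → track 169.1°, groundspeed 95.1 kt
Leg 2: heading 105.7°; drift -6.3° → track 99.4°, groundspeed 128.3 kt
Leg 3: heading 249.5°; drift -3.8° → track 245.7°, groundspeed 70.1 kt
Leg 4: heading 134.5°; drift -12.3° → track 122.2°, groundspeed 120.1 kt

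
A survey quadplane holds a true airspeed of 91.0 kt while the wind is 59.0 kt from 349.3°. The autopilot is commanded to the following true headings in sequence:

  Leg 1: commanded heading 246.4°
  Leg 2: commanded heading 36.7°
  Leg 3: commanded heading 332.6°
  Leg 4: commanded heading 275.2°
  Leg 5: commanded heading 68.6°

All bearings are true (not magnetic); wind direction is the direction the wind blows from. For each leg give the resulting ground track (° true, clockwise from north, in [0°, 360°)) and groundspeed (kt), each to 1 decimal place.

Leg 1: heading 246.4°; drift -28.9° → track 217.5°, groundspeed 119.0 kt
Leg 2: heading 36.7°; drift +40.4° → track 77.1°, groundspeed 67.0 kt
Leg 3: heading 332.6°; drift -26.2° → track 306.4°, groundspeed 38.4 kt
Leg 4: heading 275.2°; drift -37.2° → track 238.0°, groundspeed 93.9 kt
Leg 5: heading 68.6°; drift +35.9° → track 104.5°, groundspeed 98.8 kt

Leg 1: track=217.5°, groundspeed=119.0 kt
Leg 2: track=77.1°, groundspeed=67.0 kt
Leg 3: track=306.4°, groundspeed=38.4 kt
Leg 4: track=238.0°, groundspeed=93.9 kt
Leg 5: track=104.5°, groundspeed=98.8 kt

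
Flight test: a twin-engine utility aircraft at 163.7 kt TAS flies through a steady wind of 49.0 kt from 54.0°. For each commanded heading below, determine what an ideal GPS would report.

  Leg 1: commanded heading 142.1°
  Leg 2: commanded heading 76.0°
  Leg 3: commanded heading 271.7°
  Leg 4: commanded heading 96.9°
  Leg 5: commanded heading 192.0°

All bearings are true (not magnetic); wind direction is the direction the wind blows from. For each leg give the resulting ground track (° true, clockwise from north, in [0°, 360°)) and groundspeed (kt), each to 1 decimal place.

Leg 1: track=158.9°, groundspeed=169.3 kt
Leg 2: track=84.8°, groundspeed=119.7 kt
Leg 3: track=263.3°, groundspeed=204.7 kt
Leg 4: track=111.5°, groundspeed=132.1 kt
Leg 5: track=201.3°, groundspeed=202.8 kt

Leg 1: heading 142.1°; drift +16.8° → track 158.9°, groundspeed 169.3 kt
Leg 2: heading 76.0°; drift +8.8° → track 84.8°, groundspeed 119.7 kt
Leg 3: heading 271.7°; drift -8.4° → track 263.3°, groundspeed 204.7 kt
Leg 4: heading 96.9°; drift +14.6° → track 111.5°, groundspeed 132.1 kt
Leg 5: heading 192.0°; drift +9.3° → track 201.3°, groundspeed 202.8 kt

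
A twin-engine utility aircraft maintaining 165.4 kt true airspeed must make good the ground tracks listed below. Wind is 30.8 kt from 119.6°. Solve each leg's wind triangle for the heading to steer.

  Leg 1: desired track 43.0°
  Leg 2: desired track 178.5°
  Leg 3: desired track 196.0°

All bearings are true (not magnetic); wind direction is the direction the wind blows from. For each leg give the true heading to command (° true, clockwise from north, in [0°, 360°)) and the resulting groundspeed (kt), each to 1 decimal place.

Leg 1: desired track 43.0°; wind correction +10.4° → command heading 53.4°, groundspeed 155.5 kt
Leg 2: desired track 178.5°; wind correction -9.2° → command heading 169.3°, groundspeed 147.4 kt
Leg 3: desired track 196.0°; wind correction -10.4° → command heading 185.6°, groundspeed 155.4 kt

Leg 1: heading=53.4°, groundspeed=155.5 kt
Leg 2: heading=169.3°, groundspeed=147.4 kt
Leg 3: heading=185.6°, groundspeed=155.4 kt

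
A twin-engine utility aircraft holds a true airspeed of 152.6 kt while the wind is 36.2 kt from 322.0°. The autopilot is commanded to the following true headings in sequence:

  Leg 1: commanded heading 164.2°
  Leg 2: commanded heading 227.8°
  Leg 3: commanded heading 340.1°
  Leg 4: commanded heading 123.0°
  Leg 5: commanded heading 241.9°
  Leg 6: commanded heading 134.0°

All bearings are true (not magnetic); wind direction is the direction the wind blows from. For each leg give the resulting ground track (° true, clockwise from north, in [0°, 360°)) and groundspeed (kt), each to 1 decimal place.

Leg 1: heading 164.2°; drift -4.2° → track 160.0°, groundspeed 186.6 kt
Leg 2: heading 227.8°; drift -13.1° → track 214.7°, groundspeed 159.4 kt
Leg 3: heading 340.1°; drift +5.4° → track 345.5°, groundspeed 118.7 kt
Leg 4: heading 123.0°; drift +3.6° → track 126.6°, groundspeed 187.2 kt
Leg 5: heading 241.9°; drift -13.7° → track 228.2°, groundspeed 150.7 kt
Leg 6: heading 134.0°; drift +1.5° → track 135.5°, groundspeed 188.5 kt

Leg 1: track=160.0°, groundspeed=186.6 kt
Leg 2: track=214.7°, groundspeed=159.4 kt
Leg 3: track=345.5°, groundspeed=118.7 kt
Leg 4: track=126.6°, groundspeed=187.2 kt
Leg 5: track=228.2°, groundspeed=150.7 kt
Leg 6: track=135.5°, groundspeed=188.5 kt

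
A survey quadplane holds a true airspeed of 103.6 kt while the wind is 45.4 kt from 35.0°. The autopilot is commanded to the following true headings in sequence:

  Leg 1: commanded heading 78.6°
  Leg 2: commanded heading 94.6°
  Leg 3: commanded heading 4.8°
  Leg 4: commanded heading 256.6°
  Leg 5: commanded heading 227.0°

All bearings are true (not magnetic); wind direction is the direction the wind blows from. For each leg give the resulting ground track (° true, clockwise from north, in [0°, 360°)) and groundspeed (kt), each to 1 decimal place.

Leg 1: track=102.5°, groundspeed=77.3 kt
Leg 2: track=120.5°, groundspeed=89.6 kt
Leg 3: track=345.3°, groundspeed=68.3 kt
Leg 4: track=244.2°, groundspeed=140.8 kt
Leg 5: track=223.4°, groundspeed=148.3 kt

Leg 1: heading 78.6°; drift +23.9° → track 102.5°, groundspeed 77.3 kt
Leg 2: heading 94.6°; drift +25.9° → track 120.5°, groundspeed 89.6 kt
Leg 3: heading 4.8°; drift -19.5° → track 345.3°, groundspeed 68.3 kt
Leg 4: heading 256.6°; drift -12.4° → track 244.2°, groundspeed 140.8 kt
Leg 5: heading 227.0°; drift -3.6° → track 223.4°, groundspeed 148.3 kt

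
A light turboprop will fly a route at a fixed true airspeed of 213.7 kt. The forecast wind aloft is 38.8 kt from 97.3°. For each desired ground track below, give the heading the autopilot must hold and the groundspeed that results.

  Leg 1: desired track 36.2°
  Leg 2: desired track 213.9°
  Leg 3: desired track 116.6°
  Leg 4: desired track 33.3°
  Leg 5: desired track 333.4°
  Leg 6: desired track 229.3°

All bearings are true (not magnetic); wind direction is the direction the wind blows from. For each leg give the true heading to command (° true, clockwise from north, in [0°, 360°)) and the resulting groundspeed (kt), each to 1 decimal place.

Leg 1: heading=45.3°, groundspeed=192.2 kt
Leg 2: heading=204.6°, groundspeed=228.2 kt
Leg 3: heading=113.2°, groundspeed=176.7 kt
Leg 4: heading=42.7°, groundspeed=193.8 kt
Leg 5: heading=342.1°, groundspeed=232.9 kt
Leg 6: heading=221.5°, groundspeed=237.7 kt

Leg 1: desired track 36.2°; wind correction +9.1° → command heading 45.3°, groundspeed 192.2 kt
Leg 2: desired track 213.9°; wind correction -9.3° → command heading 204.6°, groundspeed 228.2 kt
Leg 3: desired track 116.6°; wind correction -3.4° → command heading 113.2°, groundspeed 176.7 kt
Leg 4: desired track 33.3°; wind correction +9.4° → command heading 42.7°, groundspeed 193.8 kt
Leg 5: desired track 333.4°; wind correction +8.7° → command heading 342.1°, groundspeed 232.9 kt
Leg 6: desired track 229.3°; wind correction -7.8° → command heading 221.5°, groundspeed 237.7 kt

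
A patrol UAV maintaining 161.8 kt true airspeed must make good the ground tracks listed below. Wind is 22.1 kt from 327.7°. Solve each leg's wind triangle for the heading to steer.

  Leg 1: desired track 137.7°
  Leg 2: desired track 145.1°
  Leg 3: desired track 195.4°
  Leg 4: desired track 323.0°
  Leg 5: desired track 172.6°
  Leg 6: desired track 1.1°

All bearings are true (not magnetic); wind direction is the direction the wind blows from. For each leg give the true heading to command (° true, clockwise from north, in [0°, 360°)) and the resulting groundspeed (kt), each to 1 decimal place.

Leg 1: heading=136.3°, groundspeed=183.5 kt
Leg 2: heading=144.7°, groundspeed=183.9 kt
Leg 3: heading=201.2°, groundspeed=175.8 kt
Leg 4: heading=323.6°, groundspeed=139.8 kt
Leg 5: heading=175.9°, groundspeed=181.6 kt
Leg 6: heading=356.8°, groundspeed=142.9 kt

Leg 1: desired track 137.7°; wind correction -1.4° → command heading 136.3°, groundspeed 183.5 kt
Leg 2: desired track 145.1°; wind correction -0.4° → command heading 144.7°, groundspeed 183.9 kt
Leg 3: desired track 195.4°; wind correction +5.8° → command heading 201.2°, groundspeed 175.8 kt
Leg 4: desired track 323.0°; wind correction +0.6° → command heading 323.6°, groundspeed 139.8 kt
Leg 5: desired track 172.6°; wind correction +3.3° → command heading 175.9°, groundspeed 181.6 kt
Leg 6: desired track 1.1°; wind correction -4.3° → command heading 356.8°, groundspeed 142.9 kt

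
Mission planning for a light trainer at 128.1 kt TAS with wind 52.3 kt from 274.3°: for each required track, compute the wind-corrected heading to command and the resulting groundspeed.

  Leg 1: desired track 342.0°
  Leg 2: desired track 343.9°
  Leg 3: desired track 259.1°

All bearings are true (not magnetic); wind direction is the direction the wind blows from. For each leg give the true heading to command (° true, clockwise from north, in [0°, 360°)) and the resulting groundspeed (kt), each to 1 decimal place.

Leg 1: desired track 342.0°; wind correction -22.2° → command heading 319.8°, groundspeed 98.8 kt
Leg 2: desired track 343.9°; wind correction -22.5° → command heading 321.4°, groundspeed 100.1 kt
Leg 3: desired track 259.1°; wind correction +6.1° → command heading 265.2°, groundspeed 76.9 kt

Leg 1: heading=319.8°, groundspeed=98.8 kt
Leg 2: heading=321.4°, groundspeed=100.1 kt
Leg 3: heading=265.2°, groundspeed=76.9 kt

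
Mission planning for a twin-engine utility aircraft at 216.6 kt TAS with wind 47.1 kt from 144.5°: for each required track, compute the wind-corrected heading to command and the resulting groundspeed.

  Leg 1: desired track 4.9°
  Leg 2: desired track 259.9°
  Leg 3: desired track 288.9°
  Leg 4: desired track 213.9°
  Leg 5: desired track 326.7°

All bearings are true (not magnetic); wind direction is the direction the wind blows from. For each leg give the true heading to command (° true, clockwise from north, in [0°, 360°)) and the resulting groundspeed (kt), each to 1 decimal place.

Leg 1: desired track 4.9°; wind correction +8.1° → command heading 13.0°, groundspeed 250.3 kt
Leg 2: desired track 259.9°; wind correction -11.3° → command heading 248.6°, groundspeed 232.6 kt
Leg 3: desired track 288.9°; wind correction -7.3° → command heading 281.6°, groundspeed 253.2 kt
Leg 4: desired track 213.9°; wind correction -11.7° → command heading 202.2°, groundspeed 195.5 kt
Leg 5: desired track 326.7°; wind correction +0.5° → command heading 327.2°, groundspeed 263.7 kt

Leg 1: heading=13.0°, groundspeed=250.3 kt
Leg 2: heading=248.6°, groundspeed=232.6 kt
Leg 3: heading=281.6°, groundspeed=253.2 kt
Leg 4: heading=202.2°, groundspeed=195.5 kt
Leg 5: heading=327.2°, groundspeed=263.7 kt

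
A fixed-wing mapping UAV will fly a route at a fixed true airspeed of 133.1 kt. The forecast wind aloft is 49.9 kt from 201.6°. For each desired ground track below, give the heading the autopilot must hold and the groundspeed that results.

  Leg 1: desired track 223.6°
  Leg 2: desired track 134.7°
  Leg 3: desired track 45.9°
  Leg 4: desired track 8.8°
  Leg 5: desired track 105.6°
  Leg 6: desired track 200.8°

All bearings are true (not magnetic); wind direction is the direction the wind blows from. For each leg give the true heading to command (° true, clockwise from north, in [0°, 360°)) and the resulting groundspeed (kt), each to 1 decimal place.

Leg 1: desired track 223.6°; wind correction -8.1° → command heading 215.5°, groundspeed 85.5 kt
Leg 2: desired track 134.7°; wind correction +20.2° → command heading 154.9°, groundspeed 105.4 kt
Leg 3: desired track 45.9°; wind correction +8.9° → command heading 54.8°, groundspeed 177.0 kt
Leg 4: desired track 8.8°; wind correction -4.8° → command heading 4.0°, groundspeed 181.3 kt
Leg 5: desired track 105.6°; wind correction +21.9° → command heading 127.5°, groundspeed 128.7 kt
Leg 6: desired track 200.8°; wind correction +0.3° → command heading 201.1°, groundspeed 83.2 kt

Leg 1: heading=215.5°, groundspeed=85.5 kt
Leg 2: heading=154.9°, groundspeed=105.4 kt
Leg 3: heading=54.8°, groundspeed=177.0 kt
Leg 4: heading=4.0°, groundspeed=181.3 kt
Leg 5: heading=127.5°, groundspeed=128.7 kt
Leg 6: heading=201.1°, groundspeed=83.2 kt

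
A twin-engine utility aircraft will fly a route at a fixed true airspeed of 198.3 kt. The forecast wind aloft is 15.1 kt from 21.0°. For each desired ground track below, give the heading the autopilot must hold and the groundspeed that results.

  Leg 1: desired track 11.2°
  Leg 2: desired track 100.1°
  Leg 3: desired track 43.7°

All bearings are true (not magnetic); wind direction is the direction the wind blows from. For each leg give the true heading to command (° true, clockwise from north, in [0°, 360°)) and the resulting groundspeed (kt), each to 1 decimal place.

Leg 1: desired track 11.2°; wind correction +0.7° → command heading 11.9°, groundspeed 183.4 kt
Leg 2: desired track 100.1°; wind correction -4.3° → command heading 95.8°, groundspeed 194.9 kt
Leg 3: desired track 43.7°; wind correction -1.7° → command heading 42.0°, groundspeed 184.3 kt

Leg 1: heading=11.9°, groundspeed=183.4 kt
Leg 2: heading=95.8°, groundspeed=194.9 kt
Leg 3: heading=42.0°, groundspeed=184.3 kt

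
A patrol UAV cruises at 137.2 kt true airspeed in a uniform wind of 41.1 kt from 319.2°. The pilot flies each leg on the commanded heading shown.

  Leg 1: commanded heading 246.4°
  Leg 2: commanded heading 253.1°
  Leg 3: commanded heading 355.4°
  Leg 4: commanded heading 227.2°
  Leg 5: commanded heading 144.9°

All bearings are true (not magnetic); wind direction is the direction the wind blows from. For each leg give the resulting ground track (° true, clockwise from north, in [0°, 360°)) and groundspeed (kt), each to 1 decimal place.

Leg 1: track=229.0°, groundspeed=131.1 kt
Leg 2: track=235.8°, groundspeed=126.3 kt
Leg 3: track=8.5°, groundspeed=106.8 kt
Leg 4: track=210.7°, groundspeed=144.6 kt
Leg 5: track=143.6°, groundspeed=178.1 kt

Leg 1: heading 246.4°; drift -17.4° → track 229.0°, groundspeed 131.1 kt
Leg 2: heading 253.1°; drift -17.3° → track 235.8°, groundspeed 126.3 kt
Leg 3: heading 355.4°; drift +13.1° → track 8.5°, groundspeed 106.8 kt
Leg 4: heading 227.2°; drift -16.5° → track 210.7°, groundspeed 144.6 kt
Leg 5: heading 144.9°; drift -1.3° → track 143.6°, groundspeed 178.1 kt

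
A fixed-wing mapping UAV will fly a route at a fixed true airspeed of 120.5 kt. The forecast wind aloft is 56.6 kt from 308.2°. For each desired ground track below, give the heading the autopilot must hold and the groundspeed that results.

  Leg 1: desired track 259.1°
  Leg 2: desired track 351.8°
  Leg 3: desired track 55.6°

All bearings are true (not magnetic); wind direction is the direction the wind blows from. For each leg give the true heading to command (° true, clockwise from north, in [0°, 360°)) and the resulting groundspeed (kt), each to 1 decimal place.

Leg 1: heading=279.9°, groundspeed=75.6 kt
Leg 2: heading=332.9°, groundspeed=73.0 kt
Leg 3: heading=29.0°, groundspeed=124.6 kt

Leg 1: desired track 259.1°; wind correction +20.8° → command heading 279.9°, groundspeed 75.6 kt
Leg 2: desired track 351.8°; wind correction -18.9° → command heading 332.9°, groundspeed 73.0 kt
Leg 3: desired track 55.6°; wind correction -26.6° → command heading 29.0°, groundspeed 124.6 kt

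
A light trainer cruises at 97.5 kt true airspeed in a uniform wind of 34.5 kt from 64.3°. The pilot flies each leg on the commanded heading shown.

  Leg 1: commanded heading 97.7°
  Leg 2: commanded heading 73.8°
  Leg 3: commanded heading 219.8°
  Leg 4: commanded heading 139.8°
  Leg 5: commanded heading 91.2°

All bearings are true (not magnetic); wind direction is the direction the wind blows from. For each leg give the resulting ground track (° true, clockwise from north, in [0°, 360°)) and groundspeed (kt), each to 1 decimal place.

Leg 1: track=113.2°, groundspeed=71.3 kt
Leg 2: track=78.9°, groundspeed=63.7 kt
Leg 3: track=226.1°, groundspeed=129.7 kt
Leg 4: track=160.4°, groundspeed=94.9 kt
Leg 5: track=104.4°, groundspeed=68.5 kt

Leg 1: heading 97.7°; drift +15.5° → track 113.2°, groundspeed 71.3 kt
Leg 2: heading 73.8°; drift +5.1° → track 78.9°, groundspeed 63.7 kt
Leg 3: heading 219.8°; drift +6.3° → track 226.1°, groundspeed 129.7 kt
Leg 4: heading 139.8°; drift +20.6° → track 160.4°, groundspeed 94.9 kt
Leg 5: heading 91.2°; drift +13.2° → track 104.4°, groundspeed 68.5 kt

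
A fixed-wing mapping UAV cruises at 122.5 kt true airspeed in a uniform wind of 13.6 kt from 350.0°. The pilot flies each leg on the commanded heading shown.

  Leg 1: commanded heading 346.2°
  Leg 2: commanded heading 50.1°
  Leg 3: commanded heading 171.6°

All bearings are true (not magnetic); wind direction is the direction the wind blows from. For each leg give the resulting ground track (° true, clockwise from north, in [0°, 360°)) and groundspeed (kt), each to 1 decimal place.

Leg 1: track=345.7°, groundspeed=108.9 kt
Leg 2: track=55.9°, groundspeed=116.3 kt
Leg 3: track=171.4°, groundspeed=136.1 kt

Leg 1: heading 346.2°; drift -0.5° → track 345.7°, groundspeed 108.9 kt
Leg 2: heading 50.1°; drift +5.8° → track 55.9°, groundspeed 116.3 kt
Leg 3: heading 171.6°; drift -0.2° → track 171.4°, groundspeed 136.1 kt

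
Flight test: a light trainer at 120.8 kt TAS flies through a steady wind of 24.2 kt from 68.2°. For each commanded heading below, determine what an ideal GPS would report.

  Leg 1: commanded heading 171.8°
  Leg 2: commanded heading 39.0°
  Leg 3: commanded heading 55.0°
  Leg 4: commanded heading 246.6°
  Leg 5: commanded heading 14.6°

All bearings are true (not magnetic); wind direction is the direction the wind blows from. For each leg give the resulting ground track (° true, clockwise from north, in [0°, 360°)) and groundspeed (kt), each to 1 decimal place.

Leg 1: heading 171.8°; drift +10.5° → track 182.3°, groundspeed 128.7 kt
Leg 2: heading 39.0°; drift -6.8° → track 32.2°, groundspeed 100.4 kt
Leg 3: heading 55.0°; drift -3.3° → track 51.7°, groundspeed 97.4 kt
Leg 4: heading 246.6°; drift +0.3° → track 246.9°, groundspeed 145.0 kt
Leg 5: heading 14.6°; drift -10.4° → track 4.2°, groundspeed 108.2 kt

Leg 1: track=182.3°, groundspeed=128.7 kt
Leg 2: track=32.2°, groundspeed=100.4 kt
Leg 3: track=51.7°, groundspeed=97.4 kt
Leg 4: track=246.9°, groundspeed=145.0 kt
Leg 5: track=4.2°, groundspeed=108.2 kt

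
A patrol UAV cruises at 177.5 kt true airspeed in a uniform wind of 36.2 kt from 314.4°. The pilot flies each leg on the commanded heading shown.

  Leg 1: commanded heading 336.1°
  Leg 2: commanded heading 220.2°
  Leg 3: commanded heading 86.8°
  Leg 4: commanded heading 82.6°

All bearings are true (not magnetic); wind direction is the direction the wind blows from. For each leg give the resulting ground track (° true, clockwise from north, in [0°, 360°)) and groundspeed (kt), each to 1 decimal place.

Leg 1: track=341.4°, groundspeed=144.5 kt
Leg 2: track=208.9°, groundspeed=183.7 kt
Leg 3: track=94.3°, groundspeed=203.7 kt
Leg 4: track=90.7°, groundspeed=201.9 kt

Leg 1: heading 336.1°; drift +5.3° → track 341.4°, groundspeed 144.5 kt
Leg 2: heading 220.2°; drift -11.3° → track 208.9°, groundspeed 183.7 kt
Leg 3: heading 86.8°; drift +7.5° → track 94.3°, groundspeed 203.7 kt
Leg 4: heading 82.6°; drift +8.1° → track 90.7°, groundspeed 201.9 kt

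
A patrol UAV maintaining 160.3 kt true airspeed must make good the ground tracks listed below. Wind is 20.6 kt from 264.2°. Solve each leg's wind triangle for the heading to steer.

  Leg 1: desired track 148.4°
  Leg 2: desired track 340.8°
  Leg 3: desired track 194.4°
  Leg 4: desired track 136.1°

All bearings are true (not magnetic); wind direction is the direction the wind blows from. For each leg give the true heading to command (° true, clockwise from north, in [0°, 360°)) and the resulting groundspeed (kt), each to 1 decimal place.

Leg 1: heading=155.0°, groundspeed=168.2 kt
Leg 2: heading=333.6°, groundspeed=154.3 kt
Leg 3: heading=201.3°, groundspeed=152.0 kt
Leg 4: heading=141.9°, groundspeed=172.2 kt

Leg 1: desired track 148.4°; wind correction +6.6° → command heading 155.0°, groundspeed 168.2 kt
Leg 2: desired track 340.8°; wind correction -7.2° → command heading 333.6°, groundspeed 154.3 kt
Leg 3: desired track 194.4°; wind correction +6.9° → command heading 201.3°, groundspeed 152.0 kt
Leg 4: desired track 136.1°; wind correction +5.8° → command heading 141.9°, groundspeed 172.2 kt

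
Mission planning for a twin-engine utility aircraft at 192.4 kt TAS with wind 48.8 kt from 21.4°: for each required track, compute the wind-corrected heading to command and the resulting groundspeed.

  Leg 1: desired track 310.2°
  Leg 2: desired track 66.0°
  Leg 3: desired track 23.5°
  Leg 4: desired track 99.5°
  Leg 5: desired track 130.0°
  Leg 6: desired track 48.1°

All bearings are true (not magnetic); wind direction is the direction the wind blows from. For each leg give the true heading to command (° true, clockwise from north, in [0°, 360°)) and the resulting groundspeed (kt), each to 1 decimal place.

Leg 1: desired track 310.2°; wind correction +13.9° → command heading 324.1°, groundspeed 171.0 kt
Leg 2: desired track 66.0°; wind correction -10.3° → command heading 55.7°, groundspeed 154.6 kt
Leg 3: desired track 23.5°; wind correction -0.5° → command heading 23.0°, groundspeed 143.6 kt
Leg 4: desired track 99.5°; wind correction -14.4° → command heading 85.1°, groundspeed 176.3 kt
Leg 5: desired track 130.0°; wind correction -13.9° → command heading 116.1°, groundspeed 202.3 kt
Leg 6: desired track 48.1°; wind correction -6.5° → command heading 41.6°, groundspeed 147.5 kt

Leg 1: heading=324.1°, groundspeed=171.0 kt
Leg 2: heading=55.7°, groundspeed=154.6 kt
Leg 3: heading=23.0°, groundspeed=143.6 kt
Leg 4: heading=85.1°, groundspeed=176.3 kt
Leg 5: heading=116.1°, groundspeed=202.3 kt
Leg 6: heading=41.6°, groundspeed=147.5 kt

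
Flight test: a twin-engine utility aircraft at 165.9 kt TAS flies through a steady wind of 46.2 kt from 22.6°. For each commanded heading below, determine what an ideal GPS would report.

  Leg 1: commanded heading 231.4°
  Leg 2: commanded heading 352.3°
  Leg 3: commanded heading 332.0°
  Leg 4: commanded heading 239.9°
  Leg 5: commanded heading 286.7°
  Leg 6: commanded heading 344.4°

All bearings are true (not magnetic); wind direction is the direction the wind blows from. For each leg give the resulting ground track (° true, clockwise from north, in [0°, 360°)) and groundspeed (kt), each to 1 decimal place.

Leg 1: heading 231.4°; drift -6.2° → track 225.2°, groundspeed 207.6 kt
Leg 2: heading 352.3°; drift -10.5° → track 341.8°, groundspeed 128.1 kt
Leg 3: heading 332.0°; drift -14.6° → track 317.4°, groundspeed 141.2 kt
Leg 4: heading 239.9°; drift -7.9° → track 232.0°, groundspeed 204.6 kt
Leg 5: heading 286.7°; drift -15.1° → track 271.6°, groundspeed 176.7 kt
Leg 6: heading 344.4°; drift -12.4° → track 332.0°, groundspeed 132.7 kt

Leg 1: track=225.2°, groundspeed=207.6 kt
Leg 2: track=341.8°, groundspeed=128.1 kt
Leg 3: track=317.4°, groundspeed=141.2 kt
Leg 4: track=232.0°, groundspeed=204.6 kt
Leg 5: track=271.6°, groundspeed=176.7 kt
Leg 6: track=332.0°, groundspeed=132.7 kt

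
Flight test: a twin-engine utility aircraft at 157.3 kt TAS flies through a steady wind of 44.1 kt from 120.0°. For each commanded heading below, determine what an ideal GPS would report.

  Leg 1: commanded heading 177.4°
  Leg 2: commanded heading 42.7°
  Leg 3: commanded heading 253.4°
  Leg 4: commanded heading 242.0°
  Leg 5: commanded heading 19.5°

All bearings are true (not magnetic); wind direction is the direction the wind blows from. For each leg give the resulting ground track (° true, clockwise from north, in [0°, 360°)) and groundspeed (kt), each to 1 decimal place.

Leg 1: track=192.9°, groundspeed=138.6 kt
Leg 2: track=26.5°, groundspeed=153.7 kt
Leg 3: track=263.1°, groundspeed=190.3 kt
Leg 4: track=253.7°, groundspeed=184.5 kt
Leg 5: track=4.8°, groundspeed=170.9 kt

Leg 1: heading 177.4°; drift +15.5° → track 192.9°, groundspeed 138.6 kt
Leg 2: heading 42.7°; drift -16.2° → track 26.5°, groundspeed 153.7 kt
Leg 3: heading 253.4°; drift +9.7° → track 263.1°, groundspeed 190.3 kt
Leg 4: heading 242.0°; drift +11.7° → track 253.7°, groundspeed 184.5 kt
Leg 5: heading 19.5°; drift -14.7° → track 4.8°, groundspeed 170.9 kt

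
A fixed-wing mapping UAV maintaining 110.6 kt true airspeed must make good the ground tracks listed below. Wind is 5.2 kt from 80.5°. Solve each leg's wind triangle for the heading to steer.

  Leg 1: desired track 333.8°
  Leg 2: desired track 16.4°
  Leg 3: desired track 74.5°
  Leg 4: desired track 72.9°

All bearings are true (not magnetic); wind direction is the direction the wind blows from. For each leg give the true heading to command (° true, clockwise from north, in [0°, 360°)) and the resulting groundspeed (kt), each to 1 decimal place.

Leg 1: heading=336.4°, groundspeed=112.0 kt
Leg 2: heading=18.8°, groundspeed=108.2 kt
Leg 3: heading=74.8°, groundspeed=105.4 kt
Leg 4: heading=73.3°, groundspeed=105.4 kt

Leg 1: desired track 333.8°; wind correction +2.6° → command heading 336.4°, groundspeed 112.0 kt
Leg 2: desired track 16.4°; wind correction +2.4° → command heading 18.8°, groundspeed 108.2 kt
Leg 3: desired track 74.5°; wind correction +0.3° → command heading 74.8°, groundspeed 105.4 kt
Leg 4: desired track 72.9°; wind correction +0.4° → command heading 73.3°, groundspeed 105.4 kt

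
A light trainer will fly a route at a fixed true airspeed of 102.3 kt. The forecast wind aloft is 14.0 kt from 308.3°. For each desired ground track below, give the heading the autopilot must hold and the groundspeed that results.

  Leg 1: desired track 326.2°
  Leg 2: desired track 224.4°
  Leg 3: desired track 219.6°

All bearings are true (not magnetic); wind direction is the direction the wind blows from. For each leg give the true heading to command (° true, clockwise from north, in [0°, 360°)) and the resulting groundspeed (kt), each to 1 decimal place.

Leg 1: heading=323.8°, groundspeed=88.9 kt
Leg 2: heading=232.2°, groundspeed=99.9 kt
Leg 3: heading=227.5°, groundspeed=101.0 kt

Leg 1: desired track 326.2°; wind correction -2.4° → command heading 323.8°, groundspeed 88.9 kt
Leg 2: desired track 224.4°; wind correction +7.8° → command heading 232.2°, groundspeed 99.9 kt
Leg 3: desired track 219.6°; wind correction +7.9° → command heading 227.5°, groundspeed 101.0 kt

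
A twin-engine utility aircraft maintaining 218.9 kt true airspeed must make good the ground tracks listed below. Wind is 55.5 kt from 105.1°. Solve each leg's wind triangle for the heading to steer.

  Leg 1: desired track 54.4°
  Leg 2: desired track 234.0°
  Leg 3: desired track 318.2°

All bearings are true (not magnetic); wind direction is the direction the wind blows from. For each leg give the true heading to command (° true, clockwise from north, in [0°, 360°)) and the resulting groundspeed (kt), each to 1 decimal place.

Leg 1: heading=65.7°, groundspeed=179.5 kt
Leg 2: heading=222.6°, groundspeed=249.4 kt
Leg 3: heading=326.2°, groundspeed=263.3 kt

Leg 1: desired track 54.4°; wind correction +11.3° → command heading 65.7°, groundspeed 179.5 kt
Leg 2: desired track 234.0°; wind correction -11.4° → command heading 222.6°, groundspeed 249.4 kt
Leg 3: desired track 318.2°; wind correction +8.0° → command heading 326.2°, groundspeed 263.3 kt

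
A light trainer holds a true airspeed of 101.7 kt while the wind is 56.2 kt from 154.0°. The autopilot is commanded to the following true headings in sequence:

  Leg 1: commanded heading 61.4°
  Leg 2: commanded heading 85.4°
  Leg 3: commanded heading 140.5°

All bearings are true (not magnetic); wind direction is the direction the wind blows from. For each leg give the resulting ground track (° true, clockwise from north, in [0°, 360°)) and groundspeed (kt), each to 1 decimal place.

Leg 1: track=33.1°, groundspeed=118.4 kt
Leg 2: track=52.6°, groundspeed=96.6 kt
Leg 3: track=124.9°, groundspeed=48.8 kt

Leg 1: heading 61.4°; drift -28.3° → track 33.1°, groundspeed 118.4 kt
Leg 2: heading 85.4°; drift -32.8° → track 52.6°, groundspeed 96.6 kt
Leg 3: heading 140.5°; drift -15.6° → track 124.9°, groundspeed 48.8 kt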